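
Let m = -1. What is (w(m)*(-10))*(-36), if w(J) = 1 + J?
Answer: 0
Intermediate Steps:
(w(m)*(-10))*(-36) = ((1 - 1)*(-10))*(-36) = (0*(-10))*(-36) = 0*(-36) = 0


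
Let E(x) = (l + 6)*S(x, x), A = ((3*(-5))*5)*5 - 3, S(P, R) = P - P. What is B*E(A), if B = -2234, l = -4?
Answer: 0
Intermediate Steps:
S(P, R) = 0
A = -378 (A = -15*5*5 - 3 = -75*5 - 3 = -375 - 3 = -378)
E(x) = 0 (E(x) = (-4 + 6)*0 = 2*0 = 0)
B*E(A) = -2234*0 = 0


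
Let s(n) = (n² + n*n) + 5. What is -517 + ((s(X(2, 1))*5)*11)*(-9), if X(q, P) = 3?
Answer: -11902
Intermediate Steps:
s(n) = 5 + 2*n² (s(n) = (n² + n²) + 5 = 2*n² + 5 = 5 + 2*n²)
-517 + ((s(X(2, 1))*5)*11)*(-9) = -517 + (((5 + 2*3²)*5)*11)*(-9) = -517 + (((5 + 2*9)*5)*11)*(-9) = -517 + (((5 + 18)*5)*11)*(-9) = -517 + ((23*5)*11)*(-9) = -517 + (115*11)*(-9) = -517 + 1265*(-9) = -517 - 11385 = -11902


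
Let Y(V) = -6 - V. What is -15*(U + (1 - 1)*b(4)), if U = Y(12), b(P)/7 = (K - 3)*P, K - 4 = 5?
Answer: 270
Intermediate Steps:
K = 9 (K = 4 + 5 = 9)
b(P) = 42*P (b(P) = 7*((9 - 3)*P) = 7*(6*P) = 42*P)
U = -18 (U = -6 - 1*12 = -6 - 12 = -18)
-15*(U + (1 - 1)*b(4)) = -15*(-18 + (1 - 1)*(42*4)) = -15*(-18 + 0*168) = -15*(-18 + 0) = -15*(-18) = 270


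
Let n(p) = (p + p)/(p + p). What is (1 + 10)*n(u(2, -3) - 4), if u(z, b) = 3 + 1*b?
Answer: 11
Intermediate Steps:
u(z, b) = 3 + b
n(p) = 1 (n(p) = (2*p)/((2*p)) = (2*p)*(1/(2*p)) = 1)
(1 + 10)*n(u(2, -3) - 4) = (1 + 10)*1 = 11*1 = 11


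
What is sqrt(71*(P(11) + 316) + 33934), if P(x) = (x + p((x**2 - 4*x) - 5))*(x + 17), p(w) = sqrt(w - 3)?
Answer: sqrt(78238 + 1988*sqrt(69)) ≈ 307.82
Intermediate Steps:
p(w) = sqrt(-3 + w)
P(x) = (17 + x)*(x + sqrt(-8 + x**2 - 4*x)) (P(x) = (x + sqrt(-3 + ((x**2 - 4*x) - 5)))*(x + 17) = (x + sqrt(-3 + (-5 + x**2 - 4*x)))*(17 + x) = (x + sqrt(-8 + x**2 - 4*x))*(17 + x) = (17 + x)*(x + sqrt(-8 + x**2 - 4*x)))
sqrt(71*(P(11) + 316) + 33934) = sqrt(71*((11**2 + 17*11 + 17*sqrt(-8 + 11**2 - 4*11) + 11*sqrt(-8 + 11**2 - 4*11)) + 316) + 33934) = sqrt(71*((121 + 187 + 17*sqrt(-8 + 121 - 44) + 11*sqrt(-8 + 121 - 44)) + 316) + 33934) = sqrt(71*((121 + 187 + 17*sqrt(69) + 11*sqrt(69)) + 316) + 33934) = sqrt(71*((308 + 28*sqrt(69)) + 316) + 33934) = sqrt(71*(624 + 28*sqrt(69)) + 33934) = sqrt((44304 + 1988*sqrt(69)) + 33934) = sqrt(78238 + 1988*sqrt(69))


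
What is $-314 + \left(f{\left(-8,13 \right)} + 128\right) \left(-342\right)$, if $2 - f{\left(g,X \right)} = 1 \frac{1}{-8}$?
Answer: $- \frac{179267}{4} \approx -44817.0$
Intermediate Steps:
$f{\left(g,X \right)} = \frac{17}{8}$ ($f{\left(g,X \right)} = 2 - 1 \frac{1}{-8} = 2 - 1 \left(- \frac{1}{8}\right) = 2 - - \frac{1}{8} = 2 + \frac{1}{8} = \frac{17}{8}$)
$-314 + \left(f{\left(-8,13 \right)} + 128\right) \left(-342\right) = -314 + \left(\frac{17}{8} + 128\right) \left(-342\right) = -314 + \frac{1041}{8} \left(-342\right) = -314 - \frac{178011}{4} = - \frac{179267}{4}$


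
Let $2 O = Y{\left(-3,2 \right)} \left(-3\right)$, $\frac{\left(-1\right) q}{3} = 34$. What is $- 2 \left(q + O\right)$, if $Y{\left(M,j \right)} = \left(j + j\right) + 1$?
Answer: $219$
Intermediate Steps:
$q = -102$ ($q = \left(-3\right) 34 = -102$)
$Y{\left(M,j \right)} = 1 + 2 j$ ($Y{\left(M,j \right)} = 2 j + 1 = 1 + 2 j$)
$O = - \frac{15}{2}$ ($O = \frac{\left(1 + 2 \cdot 2\right) \left(-3\right)}{2} = \frac{\left(1 + 4\right) \left(-3\right)}{2} = \frac{5 \left(-3\right)}{2} = \frac{1}{2} \left(-15\right) = - \frac{15}{2} \approx -7.5$)
$- 2 \left(q + O\right) = - 2 \left(-102 - \frac{15}{2}\right) = \left(-2\right) \left(- \frac{219}{2}\right) = 219$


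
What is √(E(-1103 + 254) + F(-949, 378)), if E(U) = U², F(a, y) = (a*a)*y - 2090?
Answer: 7*√6962161 ≈ 18470.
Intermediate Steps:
F(a, y) = -2090 + y*a² (F(a, y) = a²*y - 2090 = y*a² - 2090 = -2090 + y*a²)
√(E(-1103 + 254) + F(-949, 378)) = √((-1103 + 254)² + (-2090 + 378*(-949)²)) = √((-849)² + (-2090 + 378*900601)) = √(720801 + (-2090 + 340427178)) = √(720801 + 340425088) = √341145889 = 7*√6962161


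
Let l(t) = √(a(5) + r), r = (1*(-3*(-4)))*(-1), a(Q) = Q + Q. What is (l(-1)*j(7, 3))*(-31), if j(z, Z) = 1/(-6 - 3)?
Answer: 31*I*√2/9 ≈ 4.8712*I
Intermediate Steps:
a(Q) = 2*Q
r = -12 (r = (1*12)*(-1) = 12*(-1) = -12)
j(z, Z) = -⅑ (j(z, Z) = 1/(-9) = -⅑)
l(t) = I*√2 (l(t) = √(2*5 - 12) = √(10 - 12) = √(-2) = I*√2)
(l(-1)*j(7, 3))*(-31) = ((I*√2)*(-⅑))*(-31) = -I*√2/9*(-31) = 31*I*√2/9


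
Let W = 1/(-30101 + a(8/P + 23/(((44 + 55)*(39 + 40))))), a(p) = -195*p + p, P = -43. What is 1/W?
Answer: -10111110277/336303 ≈ -30065.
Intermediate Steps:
a(p) = -194*p
W = -336303/10111110277 (W = 1/(-30101 - 194*(8/(-43) + 23/(((44 + 55)*(39 + 40))))) = 1/(-30101 - 194*(8*(-1/43) + 23/((99*79)))) = 1/(-30101 - 194*(-8/43 + 23/7821)) = 1/(-30101 - 194*(-61579/336303)) = 1/(-30101 + 11946326/336303) = 1/(-10111110277/336303) = -336303/10111110277 ≈ -3.3261e-5)
1/W = 1/(-336303/10111110277) = -10111110277/336303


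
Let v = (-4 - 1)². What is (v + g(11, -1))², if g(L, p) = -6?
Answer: 361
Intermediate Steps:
v = 25 (v = (-5)² = 25)
(v + g(11, -1))² = (25 - 6)² = 19² = 361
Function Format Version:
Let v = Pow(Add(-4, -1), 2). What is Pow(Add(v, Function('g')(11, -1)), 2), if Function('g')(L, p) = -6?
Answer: 361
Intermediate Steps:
v = 25 (v = Pow(-5, 2) = 25)
Pow(Add(v, Function('g')(11, -1)), 2) = Pow(Add(25, -6), 2) = Pow(19, 2) = 361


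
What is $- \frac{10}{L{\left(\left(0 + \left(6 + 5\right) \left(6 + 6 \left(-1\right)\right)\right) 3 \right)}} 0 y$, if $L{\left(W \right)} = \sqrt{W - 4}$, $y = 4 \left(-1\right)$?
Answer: $0$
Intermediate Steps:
$y = -4$
$L{\left(W \right)} = \sqrt{-4 + W}$
$- \frac{10}{L{\left(\left(0 + \left(6 + 5\right) \left(6 + 6 \left(-1\right)\right)\right) 3 \right)}} 0 y = - \frac{10}{\sqrt{-4 + \left(0 + \left(6 + 5\right) \left(6 + 6 \left(-1\right)\right)\right) 3}} \cdot 0 \left(-4\right) = - \frac{10}{\sqrt{-4 + \left(0 + 11 \left(6 - 6\right)\right) 3}} \cdot 0 \left(-4\right) = - \frac{10}{\sqrt{-4 + \left(0 + 11 \cdot 0\right) 3}} \cdot 0 \left(-4\right) = - \frac{10}{\sqrt{-4 + \left(0 + 0\right) 3}} \cdot 0 \left(-4\right) = - \frac{10}{\sqrt{-4 + 0 \cdot 3}} \cdot 0 \left(-4\right) = - \frac{10}{\sqrt{-4 + 0}} \cdot 0 \left(-4\right) = - \frac{10}{\sqrt{-4}} \cdot 0 \left(-4\right) = - \frac{10}{2 i} 0 \left(-4\right) = - 10 \left(- \frac{i}{2}\right) 0 \left(-4\right) = 5 i 0 \left(-4\right) = 0 \left(-4\right) = 0$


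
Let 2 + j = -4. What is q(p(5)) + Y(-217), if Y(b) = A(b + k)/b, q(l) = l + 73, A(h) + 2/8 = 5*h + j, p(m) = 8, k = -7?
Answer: 74813/868 ≈ 86.190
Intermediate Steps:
j = -6 (j = -2 - 4 = -6)
A(h) = -25/4 + 5*h (A(h) = -¼ + (5*h - 6) = -¼ + (-6 + 5*h) = -25/4 + 5*h)
q(l) = 73 + l
Y(b) = (-165/4 + 5*b)/b (Y(b) = (-25/4 + 5*(b - 7))/b = (-25/4 + 5*(-7 + b))/b = (-25/4 + (-35 + 5*b))/b = (-165/4 + 5*b)/b)
q(p(5)) + Y(-217) = (73 + 8) + (5 - 165/4/(-217)) = 81 + (5 - 165/4*(-1/217)) = 81 + (5 + 165/868) = 81 + 4505/868 = 74813/868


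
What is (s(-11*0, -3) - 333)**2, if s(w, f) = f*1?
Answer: 112896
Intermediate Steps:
s(w, f) = f
(s(-11*0, -3) - 333)**2 = (-3 - 333)**2 = (-336)**2 = 112896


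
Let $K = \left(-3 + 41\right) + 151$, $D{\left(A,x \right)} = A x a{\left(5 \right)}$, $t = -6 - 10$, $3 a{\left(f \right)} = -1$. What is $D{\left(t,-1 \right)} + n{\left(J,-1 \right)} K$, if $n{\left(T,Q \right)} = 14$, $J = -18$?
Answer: $\frac{7922}{3} \approx 2640.7$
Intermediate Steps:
$a{\left(f \right)} = - \frac{1}{3}$ ($a{\left(f \right)} = \frac{1}{3} \left(-1\right) = - \frac{1}{3}$)
$t = -16$ ($t = -6 - 10 = -16$)
$D{\left(A,x \right)} = - \frac{A x}{3}$ ($D{\left(A,x \right)} = A x \left(- \frac{1}{3}\right) = - \frac{A x}{3}$)
$K = 189$ ($K = 38 + 151 = 189$)
$D{\left(t,-1 \right)} + n{\left(J,-1 \right)} K = \left(- \frac{1}{3}\right) \left(-16\right) \left(-1\right) + 14 \cdot 189 = - \frac{16}{3} + 2646 = \frac{7922}{3}$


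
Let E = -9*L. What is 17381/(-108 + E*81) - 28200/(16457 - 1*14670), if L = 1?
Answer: -54663247/1495719 ≈ -36.546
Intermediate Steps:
E = -9 (E = -9*1 = -9)
17381/(-108 + E*81) - 28200/(16457 - 1*14670) = 17381/(-108 - 9*81) - 28200/(16457 - 1*14670) = 17381/(-108 - 729) - 28200/(16457 - 14670) = 17381/(-837) - 28200/1787 = 17381*(-1/837) - 28200*1/1787 = -17381/837 - 28200/1787 = -54663247/1495719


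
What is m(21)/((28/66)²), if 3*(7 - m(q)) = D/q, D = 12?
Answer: 51909/1372 ≈ 37.835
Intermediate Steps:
m(q) = 7 - 4/q
m(21)/((28/66)²) = (7 - 4/21)/((28/66)²) = (7 - 4*1/21)/((28*(1/66))²) = (7 - 4/21)/((14/33)²) = 143/(21*(196/1089)) = (143/21)*(1089/196) = 51909/1372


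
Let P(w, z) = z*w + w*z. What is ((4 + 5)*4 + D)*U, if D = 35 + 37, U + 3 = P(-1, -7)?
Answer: 1188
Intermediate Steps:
P(w, z) = 2*w*z (P(w, z) = w*z + w*z = 2*w*z)
U = 11 (U = -3 + 2*(-1)*(-7) = -3 + 14 = 11)
D = 72
((4 + 5)*4 + D)*U = ((4 + 5)*4 + 72)*11 = (9*4 + 72)*11 = (36 + 72)*11 = 108*11 = 1188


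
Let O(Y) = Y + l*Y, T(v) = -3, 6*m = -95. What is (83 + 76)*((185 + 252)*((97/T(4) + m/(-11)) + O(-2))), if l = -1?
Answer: -47225279/22 ≈ -2.1466e+6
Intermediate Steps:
m = -95/6 (m = (1/6)*(-95) = -95/6 ≈ -15.833)
O(Y) = 0 (O(Y) = Y - Y = 0)
(83 + 76)*((185 + 252)*((97/T(4) + m/(-11)) + O(-2))) = (83 + 76)*((185 + 252)*((97/(-3) - 95/6/(-11)) + 0)) = 159*(437*((97*(-1/3) - 95/6*(-1/11)) + 0)) = 159*(437*((-97/3 + 95/66) + 0)) = 159*(437*(-2039/66 + 0)) = 159*(437*(-2039/66)) = 159*(-891043/66) = -47225279/22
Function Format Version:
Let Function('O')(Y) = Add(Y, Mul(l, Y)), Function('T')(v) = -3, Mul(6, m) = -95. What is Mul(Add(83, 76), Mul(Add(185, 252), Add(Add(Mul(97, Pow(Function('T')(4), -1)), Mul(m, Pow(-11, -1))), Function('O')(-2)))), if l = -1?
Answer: Rational(-47225279, 22) ≈ -2.1466e+6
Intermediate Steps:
m = Rational(-95, 6) (m = Mul(Rational(1, 6), -95) = Rational(-95, 6) ≈ -15.833)
Function('O')(Y) = 0 (Function('O')(Y) = Add(Y, Mul(-1, Y)) = 0)
Mul(Add(83, 76), Mul(Add(185, 252), Add(Add(Mul(97, Pow(Function('T')(4), -1)), Mul(m, Pow(-11, -1))), Function('O')(-2)))) = Mul(Add(83, 76), Mul(Add(185, 252), Add(Add(Mul(97, Pow(-3, -1)), Mul(Rational(-95, 6), Pow(-11, -1))), 0))) = Mul(159, Mul(437, Add(Add(Mul(97, Rational(-1, 3)), Mul(Rational(-95, 6), Rational(-1, 11))), 0))) = Mul(159, Mul(437, Add(Add(Rational(-97, 3), Rational(95, 66)), 0))) = Mul(159, Mul(437, Add(Rational(-2039, 66), 0))) = Mul(159, Mul(437, Rational(-2039, 66))) = Mul(159, Rational(-891043, 66)) = Rational(-47225279, 22)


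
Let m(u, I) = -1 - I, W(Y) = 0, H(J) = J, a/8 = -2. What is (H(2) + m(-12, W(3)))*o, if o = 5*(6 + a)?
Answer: -50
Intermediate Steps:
a = -16 (a = 8*(-2) = -16)
o = -50 (o = 5*(6 - 16) = 5*(-10) = -50)
(H(2) + m(-12, W(3)))*o = (2 + (-1 - 1*0))*(-50) = (2 + (-1 + 0))*(-50) = (2 - 1)*(-50) = 1*(-50) = -50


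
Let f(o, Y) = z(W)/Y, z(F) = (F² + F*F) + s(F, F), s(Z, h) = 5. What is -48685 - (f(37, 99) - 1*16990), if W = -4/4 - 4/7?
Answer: -153752932/4851 ≈ -31695.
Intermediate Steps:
W = -11/7 (W = -4*¼ - 4*⅐ = -1 - 4/7 = -11/7 ≈ -1.5714)
z(F) = 5 + 2*F² (z(F) = (F² + F*F) + 5 = (F² + F²) + 5 = 2*F² + 5 = 5 + 2*F²)
f(o, Y) = 487/(49*Y) (f(o, Y) = (5 + 2*(-11/7)²)/Y = (5 + 2*(121/49))/Y = (5 + 242/49)/Y = 487/(49*Y))
-48685 - (f(37, 99) - 1*16990) = -48685 - ((487/49)/99 - 1*16990) = -48685 - ((487/49)*(1/99) - 16990) = -48685 - (487/4851 - 16990) = -48685 - 1*(-82418003/4851) = -48685 + 82418003/4851 = -153752932/4851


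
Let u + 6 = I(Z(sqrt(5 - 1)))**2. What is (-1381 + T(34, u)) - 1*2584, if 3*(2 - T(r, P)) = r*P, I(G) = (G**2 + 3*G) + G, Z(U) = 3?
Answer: -8893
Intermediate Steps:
I(G) = G**2 + 4*G
u = 435 (u = -6 + (3*(4 + 3))**2 = -6 + (3*7)**2 = -6 + 21**2 = -6 + 441 = 435)
T(r, P) = 2 - P*r/3 (T(r, P) = 2 - r*P/3 = 2 - P*r/3)
(-1381 + T(34, u)) - 1*2584 = (-1381 + (2 - 1/3*435*34)) - 1*2584 = (-1381 + (2 - 4930)) - 2584 = (-1381 - 4928) - 2584 = -6309 - 2584 = -8893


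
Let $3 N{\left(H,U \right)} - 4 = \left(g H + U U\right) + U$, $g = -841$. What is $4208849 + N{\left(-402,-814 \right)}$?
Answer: $\frac{13626415}{3} \approx 4.5421 \cdot 10^{6}$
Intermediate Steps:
$N{\left(H,U \right)} = \frac{4}{3} - \frac{841 H}{3} + \frac{U}{3} + \frac{U^{2}}{3}$ ($N{\left(H,U \right)} = \frac{4}{3} + \frac{\left(- 841 H + U U\right) + U}{3} = \frac{4}{3} + \frac{\left(- 841 H + U^{2}\right) + U}{3} = \frac{4}{3} + \frac{\left(U^{2} - 841 H\right) + U}{3} = \frac{4}{3} + \frac{U + U^{2} - 841 H}{3} = \frac{4}{3} + \left(- \frac{841 H}{3} + \frac{U}{3} + \frac{U^{2}}{3}\right) = \frac{4}{3} - \frac{841 H}{3} + \frac{U}{3} + \frac{U^{2}}{3}$)
$4208849 + N{\left(-402,-814 \right)} = 4208849 + \left(\frac{4}{3} - -112694 + \frac{1}{3} \left(-814\right) + \frac{\left(-814\right)^{2}}{3}\right) = 4208849 + \left(\frac{4}{3} + 112694 - \frac{814}{3} + \frac{1}{3} \cdot 662596\right) = 4208849 + \left(\frac{4}{3} + 112694 - \frac{814}{3} + \frac{662596}{3}\right) = 4208849 + \frac{999868}{3} = \frac{13626415}{3}$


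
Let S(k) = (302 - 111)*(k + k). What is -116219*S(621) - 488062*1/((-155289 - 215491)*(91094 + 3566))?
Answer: -483821208505124709169/17549017400 ≈ -2.7570e+10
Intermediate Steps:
S(k) = 382*k (S(k) = 191*(2*k) = 382*k)
-116219*S(621) - 488062*1/((-155289 - 215491)*(91094 + 3566)) = -116219*382*621 - 488062*1/((-155289 - 215491)*(91094 + 3566)) = -116219/(1/237222) - 488062/(94660*(-370780)) = -116219/1/237222 - 488062/(-35098034800) = -116219*237222 - 488062*(-1/35098034800) = -27569703618 + 244031/17549017400 = -483821208505124709169/17549017400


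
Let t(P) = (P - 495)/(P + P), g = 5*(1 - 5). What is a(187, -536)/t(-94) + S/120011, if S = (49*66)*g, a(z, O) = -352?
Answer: -7979944456/70686479 ≈ -112.89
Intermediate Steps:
g = -20 (g = 5*(-4) = -20)
t(P) = (-495 + P)/(2*P) (t(P) = (-495 + P)/((2*P)) = (-495 + P)*(1/(2*P)) = (-495 + P)/(2*P))
S = -64680 (S = (49*66)*(-20) = 3234*(-20) = -64680)
a(187, -536)/t(-94) + S/120011 = -352*(-188/(-495 - 94)) - 64680/120011 = -352/((1/2)*(-1/94)*(-589)) - 64680*1/120011 = -352/589/188 - 64680/120011 = -352*188/589 - 64680/120011 = -66176/589 - 64680/120011 = -7979944456/70686479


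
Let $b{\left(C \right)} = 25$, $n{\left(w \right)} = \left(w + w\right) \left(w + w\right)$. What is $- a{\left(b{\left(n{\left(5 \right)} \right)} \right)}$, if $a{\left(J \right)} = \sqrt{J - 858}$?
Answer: $- 7 i \sqrt{17} \approx - 28.862 i$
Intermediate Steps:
$n{\left(w \right)} = 4 w^{2}$ ($n{\left(w \right)} = 2 w 2 w = 4 w^{2}$)
$a{\left(J \right)} = \sqrt{-858 + J}$
$- a{\left(b{\left(n{\left(5 \right)} \right)} \right)} = - \sqrt{-858 + 25} = - \sqrt{-833} = - 7 i \sqrt{17}$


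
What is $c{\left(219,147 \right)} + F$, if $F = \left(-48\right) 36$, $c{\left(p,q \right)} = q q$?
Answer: $19881$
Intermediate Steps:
$c{\left(p,q \right)} = q^{2}$
$F = -1728$
$c{\left(219,147 \right)} + F = 147^{2} - 1728 = 21609 - 1728 = 19881$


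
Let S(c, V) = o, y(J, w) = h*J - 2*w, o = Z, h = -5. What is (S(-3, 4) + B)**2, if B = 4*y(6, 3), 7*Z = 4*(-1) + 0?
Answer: 1024144/49 ≈ 20901.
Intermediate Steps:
Z = -4/7 (Z = (4*(-1) + 0)/7 = (-4 + 0)/7 = (1/7)*(-4) = -4/7 ≈ -0.57143)
o = -4/7 ≈ -0.57143
y(J, w) = -5*J - 2*w
S(c, V) = -4/7
B = -144 (B = 4*(-5*6 - 2*3) = 4*(-30 - 6) = 4*(-36) = -144)
(S(-3, 4) + B)**2 = (-4/7 - 144)**2 = (-1012/7)**2 = 1024144/49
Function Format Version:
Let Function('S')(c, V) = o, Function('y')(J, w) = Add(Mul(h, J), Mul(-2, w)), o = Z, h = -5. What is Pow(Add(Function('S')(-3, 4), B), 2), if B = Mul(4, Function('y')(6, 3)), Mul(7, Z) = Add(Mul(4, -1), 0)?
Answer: Rational(1024144, 49) ≈ 20901.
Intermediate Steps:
Z = Rational(-4, 7) (Z = Mul(Rational(1, 7), Add(Mul(4, -1), 0)) = Mul(Rational(1, 7), Add(-4, 0)) = Mul(Rational(1, 7), -4) = Rational(-4, 7) ≈ -0.57143)
o = Rational(-4, 7) ≈ -0.57143
Function('y')(J, w) = Add(Mul(-5, J), Mul(-2, w))
Function('S')(c, V) = Rational(-4, 7)
B = -144 (B = Mul(4, Add(Mul(-5, 6), Mul(-2, 3))) = Mul(4, Add(-30, -6)) = Mul(4, -36) = -144)
Pow(Add(Function('S')(-3, 4), B), 2) = Pow(Add(Rational(-4, 7), -144), 2) = Pow(Rational(-1012, 7), 2) = Rational(1024144, 49)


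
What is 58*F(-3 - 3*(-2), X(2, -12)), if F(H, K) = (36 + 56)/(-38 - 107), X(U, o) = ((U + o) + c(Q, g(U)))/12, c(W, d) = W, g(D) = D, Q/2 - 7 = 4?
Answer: -184/5 ≈ -36.800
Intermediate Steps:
Q = 22 (Q = 14 + 2*4 = 14 + 8 = 22)
X(U, o) = 11/6 + U/12 + o/12 (X(U, o) = ((U + o) + 22)/12 = (22 + U + o)*(1/12) = 11/6 + U/12 + o/12)
F(H, K) = -92/145 (F(H, K) = 92/(-145) = 92*(-1/145) = -92/145)
58*F(-3 - 3*(-2), X(2, -12)) = 58*(-92/145) = -184/5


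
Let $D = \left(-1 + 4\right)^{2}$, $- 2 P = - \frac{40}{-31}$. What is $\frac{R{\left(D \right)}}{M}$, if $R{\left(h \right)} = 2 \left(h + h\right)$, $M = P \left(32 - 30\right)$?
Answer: $- \frac{279}{10} \approx -27.9$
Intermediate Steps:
$P = - \frac{20}{31}$ ($P = - \frac{\left(-40\right) \frac{1}{-31}}{2} = - \frac{\left(-40\right) \left(- \frac{1}{31}\right)}{2} = \left(- \frac{1}{2}\right) \frac{40}{31} = - \frac{20}{31} \approx -0.64516$)
$D = 9$ ($D = 3^{2} = 9$)
$M = - \frac{40}{31}$ ($M = - \frac{20 \left(32 - 30\right)}{31} = \left(- \frac{20}{31}\right) 2 = - \frac{40}{31} \approx -1.2903$)
$R{\left(h \right)} = 4 h$ ($R{\left(h \right)} = 2 \cdot 2 h = 4 h$)
$\frac{R{\left(D \right)}}{M} = \frac{4 \cdot 9}{- \frac{40}{31}} = 36 \left(- \frac{31}{40}\right) = - \frac{279}{10}$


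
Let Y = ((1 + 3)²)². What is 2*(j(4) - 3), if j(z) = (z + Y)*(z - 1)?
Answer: 1554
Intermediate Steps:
Y = 256 (Y = (4²)² = 16² = 256)
j(z) = (-1 + z)*(256 + z) (j(z) = (z + 256)*(z - 1) = (256 + z)*(-1 + z) = (-1 + z)*(256 + z))
2*(j(4) - 3) = 2*((-256 + 4² + 255*4) - 3) = 2*((-256 + 16 + 1020) - 3) = 2*(780 - 3) = 2*777 = 1554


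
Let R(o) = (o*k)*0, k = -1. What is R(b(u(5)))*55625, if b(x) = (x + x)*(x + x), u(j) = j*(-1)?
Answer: 0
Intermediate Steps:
u(j) = -j
b(x) = 4*x² (b(x) = (2*x)*(2*x) = 4*x²)
R(o) = 0 (R(o) = (o*(-1))*0 = -o*0 = 0)
R(b(u(5)))*55625 = 0*55625 = 0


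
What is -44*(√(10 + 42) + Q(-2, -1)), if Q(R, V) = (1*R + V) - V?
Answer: 88 - 88*√13 ≈ -229.29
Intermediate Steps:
Q(R, V) = R (Q(R, V) = (R + V) - V = R)
-44*(√(10 + 42) + Q(-2, -1)) = -44*(√(10 + 42) - 2) = -44*(√52 - 2) = -44*(2*√13 - 2) = -44*(-2 + 2*√13) = 88 - 88*√13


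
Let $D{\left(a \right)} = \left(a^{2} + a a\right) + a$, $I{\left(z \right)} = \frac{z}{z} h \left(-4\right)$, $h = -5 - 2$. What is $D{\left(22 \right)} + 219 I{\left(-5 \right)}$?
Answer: $7122$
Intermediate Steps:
$h = -7$ ($h = -5 - 2 = -7$)
$I{\left(z \right)} = 28$ ($I{\left(z \right)} = \frac{z}{z} \left(-7\right) \left(-4\right) = 1 \left(-7\right) \left(-4\right) = \left(-7\right) \left(-4\right) = 28$)
$D{\left(a \right)} = a + 2 a^{2}$ ($D{\left(a \right)} = \left(a^{2} + a^{2}\right) + a = 2 a^{2} + a = a + 2 a^{2}$)
$D{\left(22 \right)} + 219 I{\left(-5 \right)} = 22 \left(1 + 2 \cdot 22\right) + 219 \cdot 28 = 22 \left(1 + 44\right) + 6132 = 22 \cdot 45 + 6132 = 990 + 6132 = 7122$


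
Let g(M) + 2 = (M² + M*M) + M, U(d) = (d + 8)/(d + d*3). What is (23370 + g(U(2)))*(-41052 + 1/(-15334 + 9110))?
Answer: -47774564702371/49792 ≈ -9.5948e+8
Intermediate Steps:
U(d) = (8 + d)/(4*d) (U(d) = (8 + d)/(d + 3*d) = (8 + d)/((4*d)) = (8 + d)*(1/(4*d)) = (8 + d)/(4*d))
g(M) = -2 + M + 2*M² (g(M) = -2 + ((M² + M*M) + M) = -2 + ((M² + M²) + M) = -2 + (2*M² + M) = -2 + (M + 2*M²) = -2 + M + 2*M²)
(23370 + g(U(2)))*(-41052 + 1/(-15334 + 9110)) = (23370 + (-2 + (¼)*(8 + 2)/2 + 2*((¼)*(8 + 2)/2)²))*(-41052 + 1/(-15334 + 9110)) = (23370 + (-2 + (¼)*(½)*10 + 2*((¼)*(½)*10)²))*(-41052 + 1/(-6224)) = (23370 + (-2 + 5/4 + 2*(5/4)²))*(-41052 - 1/6224) = (23370 + (-2 + 5/4 + 2*(25/16)))*(-255507649/6224) = (23370 + (-2 + 5/4 + 25/8))*(-255507649/6224) = (23370 + 19/8)*(-255507649/6224) = (186979/8)*(-255507649/6224) = -47774564702371/49792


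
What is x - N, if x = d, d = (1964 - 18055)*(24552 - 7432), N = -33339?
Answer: -275444581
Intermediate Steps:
d = -275477920 (d = -16091*17120 = -275477920)
x = -275477920
x - N = -275477920 - 1*(-33339) = -275477920 + 33339 = -275444581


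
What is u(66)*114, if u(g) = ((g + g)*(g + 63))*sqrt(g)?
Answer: 1941192*sqrt(66) ≈ 1.5770e+7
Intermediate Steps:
u(g) = 2*g**(3/2)*(63 + g) (u(g) = ((2*g)*(63 + g))*sqrt(g) = (2*g*(63 + g))*sqrt(g) = 2*g**(3/2)*(63 + g))
u(66)*114 = (2*66**(3/2)*(63 + 66))*114 = (2*(66*sqrt(66))*129)*114 = (17028*sqrt(66))*114 = 1941192*sqrt(66)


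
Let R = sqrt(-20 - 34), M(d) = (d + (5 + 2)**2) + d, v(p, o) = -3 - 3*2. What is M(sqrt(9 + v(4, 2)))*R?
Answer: 147*I*sqrt(6) ≈ 360.08*I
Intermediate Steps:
v(p, o) = -9 (v(p, o) = -3 - 6 = -9)
M(d) = 49 + 2*d (M(d) = (d + 7**2) + d = (d + 49) + d = (49 + d) + d = 49 + 2*d)
R = 3*I*sqrt(6) (R = sqrt(-54) = 3*I*sqrt(6) ≈ 7.3485*I)
M(sqrt(9 + v(4, 2)))*R = (49 + 2*sqrt(9 - 9))*(3*I*sqrt(6)) = (49 + 2*sqrt(0))*(3*I*sqrt(6)) = (49 + 2*0)*(3*I*sqrt(6)) = (49 + 0)*(3*I*sqrt(6)) = 49*(3*I*sqrt(6)) = 147*I*sqrt(6)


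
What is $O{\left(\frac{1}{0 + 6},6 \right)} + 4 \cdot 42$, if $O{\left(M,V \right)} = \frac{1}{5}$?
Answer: $\frac{841}{5} \approx 168.2$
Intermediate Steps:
$O{\left(M,V \right)} = \frac{1}{5}$
$O{\left(\frac{1}{0 + 6},6 \right)} + 4 \cdot 42 = \frac{1}{5} + 4 \cdot 42 = \frac{1}{5} + 168 = \frac{841}{5}$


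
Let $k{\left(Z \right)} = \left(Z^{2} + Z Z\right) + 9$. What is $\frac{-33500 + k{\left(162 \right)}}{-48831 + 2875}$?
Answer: $- \frac{18997}{45956} \approx -0.41337$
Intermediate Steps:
$k{\left(Z \right)} = 9 + 2 Z^{2}$ ($k{\left(Z \right)} = \left(Z^{2} + Z^{2}\right) + 9 = 2 Z^{2} + 9 = 9 + 2 Z^{2}$)
$\frac{-33500 + k{\left(162 \right)}}{-48831 + 2875} = \frac{-33500 + \left(9 + 2 \cdot 162^{2}\right)}{-48831 + 2875} = \frac{-33500 + \left(9 + 2 \cdot 26244\right)}{-45956} = \left(-33500 + \left(9 + 52488\right)\right) \left(- \frac{1}{45956}\right) = \left(-33500 + 52497\right) \left(- \frac{1}{45956}\right) = 18997 \left(- \frac{1}{45956}\right) = - \frac{18997}{45956}$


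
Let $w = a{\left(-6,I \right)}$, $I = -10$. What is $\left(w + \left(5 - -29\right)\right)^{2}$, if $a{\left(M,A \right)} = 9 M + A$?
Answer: $900$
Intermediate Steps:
$a{\left(M,A \right)} = A + 9 M$
$w = -64$ ($w = -10 + 9 \left(-6\right) = -10 - 54 = -64$)
$\left(w + \left(5 - -29\right)\right)^{2} = \left(-64 + \left(5 - -29\right)\right)^{2} = \left(-64 + \left(5 + 29\right)\right)^{2} = \left(-64 + 34\right)^{2} = \left(-30\right)^{2} = 900$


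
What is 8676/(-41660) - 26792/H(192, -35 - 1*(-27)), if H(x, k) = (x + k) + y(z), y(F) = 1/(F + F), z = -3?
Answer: -1676624487/11487745 ≈ -145.95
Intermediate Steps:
y(F) = 1/(2*F)
H(x, k) = -1/6 + k + x (H(x, k) = (x + k) + (1/2)/(-3) = (k + x) + (1/2)*(-1/3) = (k + x) - 1/6 = -1/6 + k + x)
8676/(-41660) - 26792/H(192, -35 - 1*(-27)) = 8676/(-41660) - 26792/(-1/6 + (-35 - 1*(-27)) + 192) = 8676*(-1/41660) - 26792/(-1/6 + (-35 + 27) + 192) = -2169/10415 - 26792/(-1/6 - 8 + 192) = -2169/10415 - 26792/1103/6 = -2169/10415 - 26792*6/1103 = -2169/10415 - 160752/1103 = -1676624487/11487745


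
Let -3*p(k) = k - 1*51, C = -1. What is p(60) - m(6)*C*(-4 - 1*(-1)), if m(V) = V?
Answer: -21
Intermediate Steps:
p(k) = 17 - k/3 (p(k) = -(k - 1*51)/3 = -(k - 51)/3 = -(-51 + k)/3 = 17 - k/3)
p(60) - m(6)*C*(-4 - 1*(-1)) = (17 - ⅓*60) - 6*(-1)*(-4 - 1*(-1)) = (17 - 20) - (-6)*(-4 + 1) = -3 - (-6)*(-3) = -3 - 1*18 = -3 - 18 = -21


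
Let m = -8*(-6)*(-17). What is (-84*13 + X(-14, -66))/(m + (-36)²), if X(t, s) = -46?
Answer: -569/240 ≈ -2.3708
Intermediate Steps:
m = -816 (m = 48*(-17) = -816)
(-84*13 + X(-14, -66))/(m + (-36)²) = (-84*13 - 46)/(-816 + (-36)²) = (-1092 - 46)/(-816 + 1296) = -1138/480 = -1138*1/480 = -569/240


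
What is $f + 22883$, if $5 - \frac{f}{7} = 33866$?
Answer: $-214144$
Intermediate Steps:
$f = -237027$ ($f = 35 - 237062 = -237027$)
$f + 22883 = -237027 + 22883 = -214144$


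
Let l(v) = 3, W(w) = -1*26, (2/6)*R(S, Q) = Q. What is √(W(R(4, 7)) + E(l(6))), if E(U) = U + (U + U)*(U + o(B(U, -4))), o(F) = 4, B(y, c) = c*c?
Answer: √19 ≈ 4.3589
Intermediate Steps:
R(S, Q) = 3*Q
B(y, c) = c²
W(w) = -26
E(U) = U + 2*U*(4 + U) (E(U) = U + (U + U)*(U + 4) = U + (2*U)*(4 + U) = U + 2*U*(4 + U))
√(W(R(4, 7)) + E(l(6))) = √(-26 + 3*(9 + 2*3)) = √(-26 + 3*(9 + 6)) = √(-26 + 3*15) = √(-26 + 45) = √19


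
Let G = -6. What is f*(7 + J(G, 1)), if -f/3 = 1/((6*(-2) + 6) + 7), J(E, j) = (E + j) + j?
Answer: -9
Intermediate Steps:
J(E, j) = E + 2*j
f = -3 (f = -3/((6*(-2) + 6) + 7) = -3/((-12 + 6) + 7) = -3/(-6 + 7) = -3/1 = -3*1 = -3)
f*(7 + J(G, 1)) = -3*(7 + (-6 + 2*1)) = -3*(7 + (-6 + 2)) = -3*(7 - 4) = -3*3 = -9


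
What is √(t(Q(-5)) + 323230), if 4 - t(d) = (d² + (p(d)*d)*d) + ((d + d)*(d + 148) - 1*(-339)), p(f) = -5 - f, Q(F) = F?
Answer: 10*√3243 ≈ 569.47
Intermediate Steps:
t(d) = -335 - d² - d²*(-5 - d) - 2*d*(148 + d) (t(d) = 4 - ((d² + ((-5 - d)*d)*d) + ((d + d)*(d + 148) - 1*(-339))) = 4 - ((d² + (d*(-5 - d))*d) + ((2*d)*(148 + d) + 339)) = 4 - ((d² + d²*(-5 - d)) + (2*d*(148 + d) + 339)) = 4 - ((d² + d²*(-5 - d)) + (339 + 2*d*(148 + d))) = 4 - (339 + d² + d²*(-5 - d) + 2*d*(148 + d)) = 4 + (-339 - d² - d²*(-5 - d) - 2*d*(148 + d)) = -335 - d² - d²*(-5 - d) - 2*d*(148 + d))
√(t(Q(-5)) + 323230) = √((-335 + (-5)³ - 296*(-5) + 2*(-5)²) + 323230) = √((-335 - 125 + 1480 + 2*25) + 323230) = √((-335 - 125 + 1480 + 50) + 323230) = √(1070 + 323230) = √324300 = 10*√3243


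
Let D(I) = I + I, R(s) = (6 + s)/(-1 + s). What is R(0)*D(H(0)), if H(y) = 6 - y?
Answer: -72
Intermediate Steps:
R(s) = (6 + s)/(-1 + s)
D(I) = 2*I
R(0)*D(H(0)) = ((6 + 0)/(-1 + 0))*(2*(6 - 1*0)) = (6/(-1))*(2*(6 + 0)) = (-1*6)*(2*6) = -6*12 = -72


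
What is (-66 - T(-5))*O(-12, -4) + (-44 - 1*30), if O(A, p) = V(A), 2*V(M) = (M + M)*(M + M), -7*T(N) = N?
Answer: -135014/7 ≈ -19288.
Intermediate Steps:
T(N) = -N/7
V(M) = 2*M**2 (V(M) = ((M + M)*(M + M))/2 = ((2*M)*(2*M))/2 = (4*M**2)/2 = 2*M**2)
O(A, p) = 2*A**2
(-66 - T(-5))*O(-12, -4) + (-44 - 1*30) = (-66 - (-1)*(-5)/7)*(2*(-12)**2) + (-44 - 1*30) = (-66 - 1*5/7)*(2*144) + (-44 - 30) = (-66 - 5/7)*288 - 74 = -467/7*288 - 74 = -134496/7 - 74 = -135014/7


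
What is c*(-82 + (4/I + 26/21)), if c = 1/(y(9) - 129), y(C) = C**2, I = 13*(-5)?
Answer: 27581/16380 ≈ 1.6838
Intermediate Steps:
I = -65
c = -1/48 (c = 1/(9**2 - 129) = 1/(81 - 129) = 1/(-48) = -1/48 ≈ -0.020833)
c*(-82 + (4/I + 26/21)) = -(-82 + (4/(-65) + 26/21))/48 = -(-82 + (4*(-1/65) + 26*(1/21)))/48 = -(-82 + (-4/65 + 26/21))/48 = -(-82 + 1606/1365)/48 = -1/48*(-110324/1365) = 27581/16380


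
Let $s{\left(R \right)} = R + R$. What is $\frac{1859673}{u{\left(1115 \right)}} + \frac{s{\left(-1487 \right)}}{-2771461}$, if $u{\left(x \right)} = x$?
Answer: $\frac{5154014508263}{3090179015} \approx 1667.9$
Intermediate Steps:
$s{\left(R \right)} = 2 R$
$\frac{1859673}{u{\left(1115 \right)}} + \frac{s{\left(-1487 \right)}}{-2771461} = \frac{1859673}{1115} + \frac{2 \left(-1487\right)}{-2771461} = 1859673 \cdot \frac{1}{1115} - - \frac{2974}{2771461} = \frac{1859673}{1115} + \frac{2974}{2771461} = \frac{5154014508263}{3090179015}$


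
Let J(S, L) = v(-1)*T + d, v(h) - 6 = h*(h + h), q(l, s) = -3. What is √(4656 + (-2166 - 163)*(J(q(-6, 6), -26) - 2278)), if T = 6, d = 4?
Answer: √5189010 ≈ 2277.9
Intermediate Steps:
v(h) = 6 + 2*h² (v(h) = 6 + h*(h + h) = 6 + h*(2*h) = 6 + 2*h²)
J(S, L) = 52 (J(S, L) = (6 + 2*(-1)²)*6 + 4 = (6 + 2*1)*6 + 4 = (6 + 2)*6 + 4 = 8*6 + 4 = 48 + 4 = 52)
√(4656 + (-2166 - 163)*(J(q(-6, 6), -26) - 2278)) = √(4656 + (-2166 - 163)*(52 - 2278)) = √(4656 - 2329*(-2226)) = √(4656 + 5184354) = √5189010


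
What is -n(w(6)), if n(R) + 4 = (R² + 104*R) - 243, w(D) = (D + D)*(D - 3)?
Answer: -4793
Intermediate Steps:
w(D) = 2*D*(-3 + D) (w(D) = (2*D)*(-3 + D) = 2*D*(-3 + D))
n(R) = -247 + R² + 104*R (n(R) = -4 + ((R² + 104*R) - 243) = -4 + (-243 + R² + 104*R) = -247 + R² + 104*R)
-n(w(6)) = -(-247 + (2*6*(-3 + 6))² + 104*(2*6*(-3 + 6))) = -(-247 + (2*6*3)² + 104*(2*6*3)) = -(-247 + 36² + 104*36) = -(-247 + 1296 + 3744) = -1*4793 = -4793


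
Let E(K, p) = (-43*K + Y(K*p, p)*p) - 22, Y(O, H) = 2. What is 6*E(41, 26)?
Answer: -10398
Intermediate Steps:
E(K, p) = -22 - 43*K + 2*p (E(K, p) = (-43*K + 2*p) - 22 = -22 - 43*K + 2*p)
6*E(41, 26) = 6*(-22 - 43*41 + 2*26) = 6*(-22 - 1763 + 52) = 6*(-1733) = -10398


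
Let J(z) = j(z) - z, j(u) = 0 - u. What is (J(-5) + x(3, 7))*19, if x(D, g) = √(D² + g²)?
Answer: 190 + 19*√58 ≈ 334.70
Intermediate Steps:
j(u) = -u
J(z) = -2*z (J(z) = -z - z = -2*z)
(J(-5) + x(3, 7))*19 = (-2*(-5) + √(3² + 7²))*19 = (10 + √(9 + 49))*19 = (10 + √58)*19 = 190 + 19*√58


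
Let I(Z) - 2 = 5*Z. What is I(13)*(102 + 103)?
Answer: 13735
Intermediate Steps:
I(Z) = 2 + 5*Z
I(13)*(102 + 103) = (2 + 5*13)*(102 + 103) = (2 + 65)*205 = 67*205 = 13735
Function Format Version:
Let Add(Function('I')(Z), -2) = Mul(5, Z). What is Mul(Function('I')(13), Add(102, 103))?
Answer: 13735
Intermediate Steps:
Function('I')(Z) = Add(2, Mul(5, Z))
Mul(Function('I')(13), Add(102, 103)) = Mul(Add(2, Mul(5, 13)), Add(102, 103)) = Mul(Add(2, 65), 205) = Mul(67, 205) = 13735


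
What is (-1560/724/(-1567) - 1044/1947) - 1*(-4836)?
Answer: 890083042542/184073923 ≈ 4835.5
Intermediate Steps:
(-1560/724/(-1567) - 1044/1947) - 1*(-4836) = (-1560*1/724*(-1/1567) - 1044*1/1947) + 4836 = (-390/181*(-1/1567) - 348/649) + 4836 = (390/283627 - 348/649) + 4836 = -98449086/184073923 + 4836 = 890083042542/184073923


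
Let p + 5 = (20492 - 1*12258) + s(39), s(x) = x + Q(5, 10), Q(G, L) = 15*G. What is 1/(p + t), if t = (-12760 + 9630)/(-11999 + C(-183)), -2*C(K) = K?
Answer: 4763/39738961 ≈ 0.00011986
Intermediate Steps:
C(K) = -K/2
s(x) = 75 + x (s(x) = x + 15*5 = x + 75 = 75 + x)
t = 1252/4763 (t = (-12760 + 9630)/(-11999 - ½*(-183)) = -3130/(-11999 + 183/2) = -3130/(-23815/2) = -3130*(-2/23815) = 1252/4763 ≈ 0.26286)
p = 8343 (p = -5 + ((20492 - 1*12258) + (75 + 39)) = -5 + ((20492 - 12258) + 114) = -5 + (8234 + 114) = -5 + 8348 = 8343)
1/(p + t) = 1/(8343 + 1252/4763) = 1/(39738961/4763) = 4763/39738961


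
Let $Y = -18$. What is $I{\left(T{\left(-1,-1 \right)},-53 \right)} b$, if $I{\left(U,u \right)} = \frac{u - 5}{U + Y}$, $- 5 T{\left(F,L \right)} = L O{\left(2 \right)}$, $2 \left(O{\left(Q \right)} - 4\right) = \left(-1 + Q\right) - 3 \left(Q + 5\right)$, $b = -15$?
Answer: $- \frac{725}{16} \approx -45.313$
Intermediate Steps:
$O{\left(Q \right)} = -4 - Q$ ($O{\left(Q \right)} = 4 + \frac{\left(-1 + Q\right) - 3 \left(Q + 5\right)}{2} = 4 + \frac{\left(-1 + Q\right) - 3 \left(5 + Q\right)}{2} = 4 + \frac{\left(-1 + Q\right) - \left(15 + 3 Q\right)}{2} = 4 + \frac{-16 - 2 Q}{2} = 4 - \left(8 + Q\right) = -4 - Q$)
$T{\left(F,L \right)} = \frac{6 L}{5}$ ($T{\left(F,L \right)} = - \frac{L \left(-4 - 2\right)}{5} = - \frac{L \left(-6\right)}{5} = - \frac{\left(-6\right) L}{5} = \frac{6 L}{5}$)
$I{\left(U,u \right)} = \frac{-5 + u}{-18 + U}$ ($I{\left(U,u \right)} = \frac{u - 5}{U - 18} = \frac{-5 + u}{-18 + U}$)
$I{\left(T{\left(-1,-1 \right)},-53 \right)} b = \frac{-5 - 53}{-18 + \frac{6}{5} \left(-1\right)} \left(-15\right) = \frac{1}{-18 - \frac{6}{5}} \left(-58\right) \left(-15\right) = \frac{1}{- \frac{96}{5}} \left(-58\right) \left(-15\right) = \left(- \frac{5}{96}\right) \left(-58\right) \left(-15\right) = \frac{145}{48} \left(-15\right) = - \frac{725}{16}$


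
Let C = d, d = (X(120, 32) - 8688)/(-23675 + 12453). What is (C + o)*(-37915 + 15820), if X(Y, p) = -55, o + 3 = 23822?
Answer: -5906116370295/11222 ≈ -5.2630e+8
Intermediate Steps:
o = 23819 (o = -3 + 23822 = 23819)
d = 8743/11222 (d = (-55 - 8688)/(-23675 + 12453) = -8743/(-11222) = -8743*(-1/11222) = 8743/11222 ≈ 0.77909)
C = 8743/11222 ≈ 0.77909
(C + o)*(-37915 + 15820) = (8743/11222 + 23819)*(-37915 + 15820) = (267305561/11222)*(-22095) = -5906116370295/11222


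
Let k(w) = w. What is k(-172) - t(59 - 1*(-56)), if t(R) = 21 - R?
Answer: -78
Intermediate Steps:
k(-172) - t(59 - 1*(-56)) = -172 - (21 - (59 - 1*(-56))) = -172 - (21 - (59 + 56)) = -172 - (21 - 1*115) = -172 - (21 - 115) = -172 - 1*(-94) = -172 + 94 = -78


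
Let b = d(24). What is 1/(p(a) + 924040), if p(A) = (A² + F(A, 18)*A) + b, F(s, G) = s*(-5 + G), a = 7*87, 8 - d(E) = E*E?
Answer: 1/6115806 ≈ 1.6351e-7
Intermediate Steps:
d(E) = 8 - E² (d(E) = 8 - E*E = 8 - E²)
a = 609
b = -568 (b = 8 - 1*24² = 8 - 1*576 = 8 - 576 = -568)
p(A) = -568 + 14*A² (p(A) = (A² + (A*(-5 + 18))*A) - 568 = (A² + (A*13)*A) - 568 = (A² + (13*A)*A) - 568 = (A² + 13*A²) - 568 = 14*A² - 568 = -568 + 14*A²)
1/(p(a) + 924040) = 1/((-568 + 14*609²) + 924040) = 1/((-568 + 14*370881) + 924040) = 1/((-568 + 5192334) + 924040) = 1/(5191766 + 924040) = 1/6115806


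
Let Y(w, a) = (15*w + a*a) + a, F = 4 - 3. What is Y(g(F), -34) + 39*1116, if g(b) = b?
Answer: 44661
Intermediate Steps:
F = 1
Y(w, a) = a + a² + 15*w (Y(w, a) = (15*w + a²) + a = (a² + 15*w) + a = a + a² + 15*w)
Y(g(F), -34) + 39*1116 = (-34 + (-34)² + 15*1) + 39*1116 = (-34 + 1156 + 15) + 43524 = 1137 + 43524 = 44661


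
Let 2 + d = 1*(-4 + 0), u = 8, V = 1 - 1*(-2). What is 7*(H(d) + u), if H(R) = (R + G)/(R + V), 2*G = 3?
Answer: 133/2 ≈ 66.500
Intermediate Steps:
G = 3/2 (G = (½)*3 = 3/2 ≈ 1.5000)
V = 3 (V = 1 + 2 = 3)
d = -6 (d = -2 + 1*(-4 + 0) = -2 + 1*(-4) = -2 - 4 = -6)
H(R) = (3/2 + R)/(3 + R) (H(R) = (R + 3/2)/(R + 3) = (3/2 + R)/(3 + R))
7*(H(d) + u) = 7*((3/2 - 6)/(3 - 6) + 8) = 7*(-9/2/(-3) + 8) = 7*(-⅓*(-9/2) + 8) = 7*(3/2 + 8) = 7*(19/2) = 133/2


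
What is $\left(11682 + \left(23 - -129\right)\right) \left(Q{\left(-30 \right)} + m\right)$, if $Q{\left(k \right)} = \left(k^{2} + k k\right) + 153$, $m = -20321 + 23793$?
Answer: $64199450$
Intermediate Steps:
$m = 3472$
$Q{\left(k \right)} = 153 + 2 k^{2}$ ($Q{\left(k \right)} = \left(k^{2} + k^{2}\right) + 153 = 2 k^{2} + 153 = 153 + 2 k^{2}$)
$\left(11682 + \left(23 - -129\right)\right) \left(Q{\left(-30 \right)} + m\right) = \left(11682 + \left(23 - -129\right)\right) \left(\left(153 + 2 \left(-30\right)^{2}\right) + 3472\right) = \left(11682 + \left(23 + 129\right)\right) \left(\left(153 + 2 \cdot 900\right) + 3472\right) = \left(11682 + 152\right) \left(\left(153 + 1800\right) + 3472\right) = 11834 \left(1953 + 3472\right) = 11834 \cdot 5425 = 64199450$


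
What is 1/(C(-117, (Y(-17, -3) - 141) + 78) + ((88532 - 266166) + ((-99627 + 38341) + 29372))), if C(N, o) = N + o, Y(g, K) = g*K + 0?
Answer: -1/209677 ≈ -4.7692e-6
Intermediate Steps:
Y(g, K) = K*g (Y(g, K) = K*g + 0 = K*g)
1/(C(-117, (Y(-17, -3) - 141) + 78) + ((88532 - 266166) + ((-99627 + 38341) + 29372))) = 1/((-117 + ((-3*(-17) - 141) + 78)) + ((88532 - 266166) + ((-99627 + 38341) + 29372))) = 1/((-117 + ((51 - 141) + 78)) + (-177634 + (-61286 + 29372))) = 1/((-117 + (-90 + 78)) + (-177634 - 31914)) = 1/((-117 - 12) - 209548) = 1/(-129 - 209548) = 1/(-209677) = -1/209677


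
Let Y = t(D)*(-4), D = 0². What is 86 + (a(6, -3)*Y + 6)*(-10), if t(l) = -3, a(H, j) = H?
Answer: -694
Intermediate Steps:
D = 0
Y = 12 (Y = -3*(-4) = 12)
86 + (a(6, -3)*Y + 6)*(-10) = 86 + (6*12 + 6)*(-10) = 86 + (72 + 6)*(-10) = 86 + 78*(-10) = 86 - 780 = -694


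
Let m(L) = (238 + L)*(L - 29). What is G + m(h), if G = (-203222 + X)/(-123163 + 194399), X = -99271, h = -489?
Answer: 9261659755/71236 ≈ 1.3001e+5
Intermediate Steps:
m(L) = (-29 + L)*(238 + L) (m(L) = (238 + L)*(-29 + L) = (-29 + L)*(238 + L))
G = -302493/71236 (G = (-203222 - 99271)/(-123163 + 194399) = -302493/71236 ≈ -4.2464)
G + m(h) = -302493/71236 + (-6902 + (-489)² + 209*(-489)) = -302493/71236 + (-6902 + 239121 - 102201) = -302493/71236 + 130018 = 9261659755/71236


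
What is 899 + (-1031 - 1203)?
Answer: -1335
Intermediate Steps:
899 + (-1031 - 1203) = 899 - 2234 = -1335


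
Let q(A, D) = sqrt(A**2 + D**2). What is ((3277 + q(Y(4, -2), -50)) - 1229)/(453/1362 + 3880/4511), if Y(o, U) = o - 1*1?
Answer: 4194291712/2442681 + 2047994*sqrt(2509)/2442681 ≈ 1759.1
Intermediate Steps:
Y(o, U) = -1 + o (Y(o, U) = o - 1 = -1 + o)
((3277 + q(Y(4, -2), -50)) - 1229)/(453/1362 + 3880/4511) = ((3277 + sqrt((-1 + 4)**2 + (-50)**2)) - 1229)/(453/1362 + 3880/4511) = ((3277 + sqrt(3**2 + 2500)) - 1229)/(453*(1/1362) + 3880*(1/4511)) = ((3277 + sqrt(9 + 2500)) - 1229)/(151/454 + 3880/4511) = ((3277 + sqrt(2509)) - 1229)/(2442681/2047994) = (2048 + sqrt(2509))*(2047994/2442681) = 4194291712/2442681 + 2047994*sqrt(2509)/2442681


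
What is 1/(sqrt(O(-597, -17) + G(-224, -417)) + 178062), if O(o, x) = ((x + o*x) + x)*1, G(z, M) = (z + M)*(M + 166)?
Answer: 29677/5284317473 - sqrt(171006)/31705904838 ≈ 5.6030e-6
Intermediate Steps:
G(z, M) = (166 + M)*(M + z) (G(z, M) = (M + z)*(166 + M) = (166 + M)*(M + z))
O(o, x) = 2*x + o*x (O(o, x) = (2*x + o*x)*1 = 2*x + o*x)
1/(sqrt(O(-597, -17) + G(-224, -417)) + 178062) = 1/(sqrt(-17*(2 - 597) + ((-417)**2 + 166*(-417) + 166*(-224) - 417*(-224))) + 178062) = 1/(sqrt(-17*(-595) + (173889 - 69222 - 37184 + 93408)) + 178062) = 1/(sqrt(10115 + 160891) + 178062) = 1/(sqrt(171006) + 178062) = 1/(178062 + sqrt(171006))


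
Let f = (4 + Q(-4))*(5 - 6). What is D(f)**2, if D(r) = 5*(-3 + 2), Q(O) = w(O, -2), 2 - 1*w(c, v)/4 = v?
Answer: 25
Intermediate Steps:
w(c, v) = 8 - 4*v
Q(O) = 16 (Q(O) = 8 - 4*(-2) = 8 + 8 = 16)
f = -20 (f = (4 + 16)*(5 - 6) = 20*(-1) = -20)
D(r) = -5 (D(r) = 5*(-1) = -5)
D(f)**2 = (-5)**2 = 25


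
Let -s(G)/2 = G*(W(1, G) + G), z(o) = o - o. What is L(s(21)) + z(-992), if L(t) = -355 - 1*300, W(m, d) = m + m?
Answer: -655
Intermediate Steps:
W(m, d) = 2*m
z(o) = 0
s(G) = -2*G*(2 + G) (s(G) = -2*G*(2*1 + G) = -2*G*(2 + G))
L(t) = -655 (L(t) = -355 - 300 = -655)
L(s(21)) + z(-992) = -655 + 0 = -655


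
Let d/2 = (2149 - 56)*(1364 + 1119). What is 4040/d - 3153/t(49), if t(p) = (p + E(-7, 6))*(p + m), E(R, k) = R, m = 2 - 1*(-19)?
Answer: -779997467/727568660 ≈ -1.0721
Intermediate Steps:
m = 21 (m = 2 + 19 = 21)
d = 10393838 (d = 2*((2149 - 56)*(1364 + 1119)) = 2*(2093*2483) = 2*5196919 = 10393838)
t(p) = (-7 + p)*(21 + p) (t(p) = (p - 7)*(p + 21) = (-7 + p)*(21 + p))
4040/d - 3153/t(49) = 4040/10393838 - 3153/(-147 + 49² + 14*49) = 4040*(1/10393838) - 3153/(-147 + 2401 + 686) = 2020/5196919 - 3153/2940 = 2020/5196919 - 3153*1/2940 = 2020/5196919 - 1051/980 = -779997467/727568660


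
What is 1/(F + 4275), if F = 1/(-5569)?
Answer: 5569/23807474 ≈ 0.00023392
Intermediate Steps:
F = -1/5569 ≈ -0.00017957
1/(F + 4275) = 1/(-1/5569 + 4275) = 1/(23807474/5569) = 5569/23807474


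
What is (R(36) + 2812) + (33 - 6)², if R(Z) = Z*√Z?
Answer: 3757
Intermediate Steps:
R(Z) = Z^(3/2)
(R(36) + 2812) + (33 - 6)² = (36^(3/2) + 2812) + (33 - 6)² = (216 + 2812) + 27² = 3028 + 729 = 3757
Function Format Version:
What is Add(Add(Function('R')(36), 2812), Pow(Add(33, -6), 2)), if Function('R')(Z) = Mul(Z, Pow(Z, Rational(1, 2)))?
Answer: 3757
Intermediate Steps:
Function('R')(Z) = Pow(Z, Rational(3, 2))
Add(Add(Function('R')(36), 2812), Pow(Add(33, -6), 2)) = Add(Add(Pow(36, Rational(3, 2)), 2812), Pow(Add(33, -6), 2)) = Add(Add(216, 2812), Pow(27, 2)) = Add(3028, 729) = 3757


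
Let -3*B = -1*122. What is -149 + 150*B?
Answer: 5951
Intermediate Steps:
B = 122/3 (B = -(-1)*122/3 = -1/3*(-122) = 122/3 ≈ 40.667)
-149 + 150*B = -149 + 150*(122/3) = -149 + 6100 = 5951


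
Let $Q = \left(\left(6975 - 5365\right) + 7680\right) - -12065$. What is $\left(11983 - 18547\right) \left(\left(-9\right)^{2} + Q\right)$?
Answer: $-140705904$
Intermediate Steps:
$Q = 21355$ ($Q = \left(1610 + 7680\right) + 12065 = 9290 + 12065 = 21355$)
$\left(11983 - 18547\right) \left(\left(-9\right)^{2} + Q\right) = \left(11983 - 18547\right) \left(\left(-9\right)^{2} + 21355\right) = - 6564 \left(81 + 21355\right) = \left(-6564\right) 21436 = -140705904$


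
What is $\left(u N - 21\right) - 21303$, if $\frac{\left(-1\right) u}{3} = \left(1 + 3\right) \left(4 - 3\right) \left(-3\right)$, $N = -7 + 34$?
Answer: $-20352$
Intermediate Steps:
$N = 27$
$u = 36$ ($u = - 3 \left(1 + 3\right) \left(4 - 3\right) \left(-3\right) = - 3 \cdot 4 \cdot 1 \left(-3\right) = - 3 \cdot 4 \left(-3\right) = \left(-3\right) \left(-12\right) = 36$)
$\left(u N - 21\right) - 21303 = \left(36 \cdot 27 - 21\right) - 21303 = \left(972 - 21\right) - 21303 = 951 - 21303 = -20352$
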